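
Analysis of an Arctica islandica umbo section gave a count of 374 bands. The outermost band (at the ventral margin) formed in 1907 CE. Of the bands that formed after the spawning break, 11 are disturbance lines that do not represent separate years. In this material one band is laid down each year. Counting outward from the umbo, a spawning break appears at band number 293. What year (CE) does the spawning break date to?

The spawning break sits at band 293 from the umbo, so 374 − 293 = 81 bands formed after it.
81 − 11 false = 70 true bands after the spawning break.
Counting back 70 years from 1907 CE places the spawning break in 1907 − 70 = 1837 CE.

1837 CE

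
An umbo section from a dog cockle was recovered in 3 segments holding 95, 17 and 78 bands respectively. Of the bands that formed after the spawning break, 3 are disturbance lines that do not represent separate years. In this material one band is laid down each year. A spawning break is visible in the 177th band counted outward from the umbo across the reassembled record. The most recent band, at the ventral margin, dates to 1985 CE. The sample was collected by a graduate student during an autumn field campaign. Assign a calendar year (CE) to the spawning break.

Total bands = 95 + 17 + 78 = 190.
The spawning break sits at band 177 from the umbo, so 190 − 177 = 13 bands formed after it.
Removing the 3 false bands leaves 13 − 3 = 10 true bands beyond the spawning break.
The band at the ventral margin is 1985 CE, so the spawning break dates to 1985 − 10 = 1975 CE.

1975 CE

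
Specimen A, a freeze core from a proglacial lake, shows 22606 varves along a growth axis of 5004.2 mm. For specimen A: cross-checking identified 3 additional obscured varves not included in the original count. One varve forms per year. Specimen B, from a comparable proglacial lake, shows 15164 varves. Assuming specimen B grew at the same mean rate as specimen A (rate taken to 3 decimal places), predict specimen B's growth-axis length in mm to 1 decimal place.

Specimen A: true varve count = 22606 + 3 = 22609.
A: 5004.2 mm over 22609 years gives 5004.2 / 22609 ≈ 0.221 mm/year.
B's length ≈ 0.221 × 15164 = 3351.2 mm.

3351.2 mm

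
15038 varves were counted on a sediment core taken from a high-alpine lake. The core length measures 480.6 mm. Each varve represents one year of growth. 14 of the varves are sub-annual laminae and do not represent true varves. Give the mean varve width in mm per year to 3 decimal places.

Adjusted count: 15038 − 14 = 15024 varves.
480.6 mm over 15024 years gives 480.6 / 15024 ≈ 0.032 mm per year.

0.032 mm per year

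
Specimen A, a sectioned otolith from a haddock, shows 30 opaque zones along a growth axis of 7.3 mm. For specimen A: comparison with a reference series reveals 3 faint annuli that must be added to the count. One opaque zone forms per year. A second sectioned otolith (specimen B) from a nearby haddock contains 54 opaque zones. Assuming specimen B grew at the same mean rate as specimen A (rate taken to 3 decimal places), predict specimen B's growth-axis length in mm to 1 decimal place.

Specimen A: correcting the raw count gives 30 + 3 = 33 true opaque zones.
A: Mean rate = 7.3 mm / 33 years ≈ 0.221 mm/yr.
B's length ≈ 0.221 × 54 = 11.9 mm.

11.9 mm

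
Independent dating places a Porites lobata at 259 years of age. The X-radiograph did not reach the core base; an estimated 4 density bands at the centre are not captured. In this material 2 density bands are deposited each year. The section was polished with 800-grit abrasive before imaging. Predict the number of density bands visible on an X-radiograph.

514 density bands

Expected density bands: 259 × 2 = 518.
Less the 4 uncaptured density bands: 518 − 4 = 514.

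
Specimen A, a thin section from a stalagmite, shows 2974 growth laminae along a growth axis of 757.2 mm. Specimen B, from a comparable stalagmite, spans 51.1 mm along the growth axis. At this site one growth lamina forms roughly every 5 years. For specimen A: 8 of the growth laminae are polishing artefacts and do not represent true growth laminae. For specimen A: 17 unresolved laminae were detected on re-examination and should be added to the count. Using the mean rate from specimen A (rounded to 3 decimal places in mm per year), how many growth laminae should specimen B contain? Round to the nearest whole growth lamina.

Specimen A: correcting the raw count gives 2974 − 8 + 17 = 2983 true growth laminae.
Specimen A: at 5 years per growth lamina, 2983 × 5 = 14915 years.
A: 757.2 mm over 14915 years gives 757.2 / 14915 ≈ 0.051 mm/year.
For B, 51.1 / 0.051 = 1001.96 years; at 5 years per growth lamina that is 1001.96 / 5 ≈ 200 growth laminae.

200 growth laminae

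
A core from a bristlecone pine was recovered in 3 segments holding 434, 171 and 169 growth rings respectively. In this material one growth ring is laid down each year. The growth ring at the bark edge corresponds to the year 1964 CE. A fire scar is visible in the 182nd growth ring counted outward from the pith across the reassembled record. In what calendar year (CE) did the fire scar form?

Total growth rings = 434 + 171 + 169 = 774.
Between growth ring 182 and the bark edge there are 774 − 182 = 592 growth rings.
1964 − 592 = 1372 CE.

1372 CE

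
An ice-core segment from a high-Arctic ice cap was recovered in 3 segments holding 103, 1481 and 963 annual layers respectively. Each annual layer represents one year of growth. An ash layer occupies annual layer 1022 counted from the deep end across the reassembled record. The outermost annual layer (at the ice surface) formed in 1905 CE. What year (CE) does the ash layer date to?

380 CE

Total annual layers = 103 + 1481 + 963 = 2547.
2547 − 1022 = 1525 annual layers lie beyond the ash layer toward the ice surface.
The annual layer at the ice surface is 1905 CE, so the ash layer dates to 1905 − 1525 = 380 CE.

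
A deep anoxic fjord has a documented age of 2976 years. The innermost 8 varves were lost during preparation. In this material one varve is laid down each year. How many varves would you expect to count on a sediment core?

At one varve per year, 2976 years correspond to 2976 varves.
Subtracting the 8 varves not captured gives 2976 − 8 = 2968 varves in the record.

2968 varves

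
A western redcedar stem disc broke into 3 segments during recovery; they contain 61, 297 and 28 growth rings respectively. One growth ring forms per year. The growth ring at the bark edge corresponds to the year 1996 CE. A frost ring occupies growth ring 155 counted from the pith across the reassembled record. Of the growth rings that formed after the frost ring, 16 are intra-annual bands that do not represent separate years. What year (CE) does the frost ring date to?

Total growth rings = 61 + 297 + 28 = 386.
The frost ring sits at growth ring 155 from the pith, so 386 − 155 = 231 growth rings formed after it.
Removing the 16 false growth rings leaves 231 − 16 = 215 true growth rings beyond the frost ring.
1996 − 215 = 1781 CE.

1781 CE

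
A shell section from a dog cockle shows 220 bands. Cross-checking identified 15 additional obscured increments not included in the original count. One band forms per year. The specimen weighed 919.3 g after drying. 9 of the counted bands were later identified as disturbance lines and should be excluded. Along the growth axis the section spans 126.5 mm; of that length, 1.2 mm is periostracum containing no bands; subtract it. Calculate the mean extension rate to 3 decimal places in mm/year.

Correcting the raw count gives 220 − 9 + 15 = 226 true bands.
Net length = 126.5 − 1.2 = 125.3 mm.
Mean rate = 125.3 mm / 226 years ≈ 0.554 mm/year.

0.554 mm/year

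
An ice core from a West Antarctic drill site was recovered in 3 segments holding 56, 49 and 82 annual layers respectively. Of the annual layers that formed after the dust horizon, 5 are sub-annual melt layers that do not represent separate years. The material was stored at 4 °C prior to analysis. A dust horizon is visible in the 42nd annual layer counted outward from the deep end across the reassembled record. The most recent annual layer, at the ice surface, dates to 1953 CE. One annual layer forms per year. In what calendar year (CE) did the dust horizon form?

1813 CE

Total annual layers = 56 + 49 + 82 = 187.
187 − 42 = 145 annual layers lie beyond the dust horizon toward the ice surface.
Removing the 5 false annual layers leaves 145 − 5 = 140 true annual layers beyond the dust horizon.
Counting back 140 years from 1953 CE places the dust horizon in 1953 − 140 = 1813 CE.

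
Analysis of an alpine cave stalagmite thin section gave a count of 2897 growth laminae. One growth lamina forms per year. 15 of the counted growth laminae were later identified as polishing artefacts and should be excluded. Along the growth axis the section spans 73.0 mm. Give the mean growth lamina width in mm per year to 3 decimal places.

0.025 mm per year

Correcting the raw count gives 2897 − 15 = 2882 true growth laminae.
Mean rate = 73.0 mm / 2882 years ≈ 0.025 mm per year.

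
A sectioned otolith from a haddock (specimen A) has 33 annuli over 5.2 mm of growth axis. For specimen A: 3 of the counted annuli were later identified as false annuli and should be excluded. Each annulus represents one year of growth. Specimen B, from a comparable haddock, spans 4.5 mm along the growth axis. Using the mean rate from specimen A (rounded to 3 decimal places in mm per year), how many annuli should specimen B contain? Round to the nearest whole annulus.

26 annuli

Specimen A: after corrections the count is 33 − 3 = 30 annuli.
A: Extension rate ≈ 5.2 / 30 = 0.173 mm/year.
For B, 4.5 / 0.173 = 26.01 years ≈ 26 annuli.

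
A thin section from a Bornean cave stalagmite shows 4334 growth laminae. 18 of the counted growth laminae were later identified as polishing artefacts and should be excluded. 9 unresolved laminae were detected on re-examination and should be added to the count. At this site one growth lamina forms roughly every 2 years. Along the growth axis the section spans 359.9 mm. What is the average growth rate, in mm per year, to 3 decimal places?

0.042 mm per year

Correcting the raw count gives 4334 − 18 + 9 = 4325 true growth laminae.
4325 growth laminae at 2 years each span 4325 × 2 = 8650 years.
Extension rate ≈ 359.9 / 8650 = 0.042 mm per year.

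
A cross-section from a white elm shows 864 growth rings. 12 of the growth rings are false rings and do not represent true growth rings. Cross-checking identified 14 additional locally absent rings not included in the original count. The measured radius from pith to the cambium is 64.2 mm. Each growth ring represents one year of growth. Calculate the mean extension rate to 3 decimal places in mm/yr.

0.074 mm/yr

True growth ring count = 864 − 12 + 14 = 866.
64.2 mm over 866 years gives 64.2 / 866 ≈ 0.074 mm/yr.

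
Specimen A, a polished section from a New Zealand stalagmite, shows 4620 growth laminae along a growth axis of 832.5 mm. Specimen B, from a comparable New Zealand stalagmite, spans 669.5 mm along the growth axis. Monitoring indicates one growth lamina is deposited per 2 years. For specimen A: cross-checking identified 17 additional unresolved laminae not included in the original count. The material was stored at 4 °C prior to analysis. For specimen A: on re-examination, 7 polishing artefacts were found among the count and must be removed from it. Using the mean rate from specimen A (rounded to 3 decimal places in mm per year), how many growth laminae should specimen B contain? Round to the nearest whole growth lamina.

Specimen A: after corrections the count is 4620 − 7 + 17 = 4630 growth laminae.
Specimen A: at 2 years per growth lamina, 4630 × 2 = 9260 years.
A: Extension rate ≈ 832.5 / 9260 = 0.090 mm/year.
B spans 669.5 / 0.090 = 7438.89 years; at 2 years per growth lamina that is 7438.89 / 2 ≈ 3719 growth laminae.

3719 growth laminae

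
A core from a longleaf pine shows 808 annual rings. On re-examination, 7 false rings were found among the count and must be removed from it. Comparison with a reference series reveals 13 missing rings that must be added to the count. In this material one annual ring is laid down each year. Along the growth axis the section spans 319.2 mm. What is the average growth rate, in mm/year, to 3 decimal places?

0.392 mm/year

Correcting the raw count gives 808 − 7 + 13 = 814 true annual rings.
319.2 mm over 814 years gives 319.2 / 814 ≈ 0.392 mm/year.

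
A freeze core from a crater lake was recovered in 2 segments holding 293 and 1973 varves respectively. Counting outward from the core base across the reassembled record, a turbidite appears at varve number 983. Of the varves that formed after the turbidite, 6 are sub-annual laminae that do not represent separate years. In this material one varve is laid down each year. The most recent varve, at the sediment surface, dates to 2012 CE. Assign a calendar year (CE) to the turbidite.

Total varves = 293 + 1973 = 2266.
2266 − 983 = 1283 varves lie beyond the turbidite toward the sediment surface.
1283 − 6 false = 1277 true varves after the turbidite.
The varve at the sediment surface is 2012 CE, so the turbidite dates to 2012 − 1277 = 735 CE.

735 CE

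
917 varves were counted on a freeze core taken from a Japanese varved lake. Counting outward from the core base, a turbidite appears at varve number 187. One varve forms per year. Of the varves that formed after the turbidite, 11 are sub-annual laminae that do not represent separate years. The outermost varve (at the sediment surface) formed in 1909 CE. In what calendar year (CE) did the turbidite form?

917 − 187 = 730 varves lie beyond the turbidite toward the sediment surface.
730 − 11 false = 719 true varves after the turbidite.
Counting back 719 years from 1909 CE places the turbidite in 1909 − 719 = 1190 CE.

1190 CE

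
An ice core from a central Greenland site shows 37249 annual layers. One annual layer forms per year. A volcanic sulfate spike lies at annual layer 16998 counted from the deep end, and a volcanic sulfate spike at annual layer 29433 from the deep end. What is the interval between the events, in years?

12435 yr

29433 − 16998 = 12435 annual layers lie between the two events.
That is 12435 years at one annual layer per year.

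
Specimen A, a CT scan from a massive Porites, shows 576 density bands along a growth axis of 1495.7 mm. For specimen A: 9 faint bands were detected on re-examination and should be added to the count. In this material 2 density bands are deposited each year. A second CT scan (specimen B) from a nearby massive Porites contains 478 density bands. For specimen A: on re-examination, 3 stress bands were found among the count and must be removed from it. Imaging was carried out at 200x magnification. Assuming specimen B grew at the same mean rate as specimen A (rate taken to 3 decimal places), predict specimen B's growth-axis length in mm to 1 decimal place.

1228.5 mm

Specimen A: correcting the raw count gives 576 − 3 + 9 = 582 true density bands.
Specimen A: dividing by 2 density bands per year: 582 / 2 = 291 years.
A: Mean rate = 1495.7 mm / 291 years ≈ 5.140 mm per year.
Specimen B: dividing by 2 density bands per year: 478 / 2 = 239 years. B's length ≈ 5.140 × 239 = 1228.5 mm.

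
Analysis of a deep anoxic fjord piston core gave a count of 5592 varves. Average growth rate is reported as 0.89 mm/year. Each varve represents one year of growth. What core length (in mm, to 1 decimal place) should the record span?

The record spans 5592 years at 0.89 mm per year.
Predicted length = 0.89 mm/year × 5592 years = 4976.9 mm.

4976.9 mm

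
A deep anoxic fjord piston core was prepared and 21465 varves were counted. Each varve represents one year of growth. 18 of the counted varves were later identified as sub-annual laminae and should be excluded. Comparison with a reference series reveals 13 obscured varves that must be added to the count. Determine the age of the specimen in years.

21460 years

True varve count = 21465 − 18 + 13 = 21460.
At one varve per year, that is 21460 years.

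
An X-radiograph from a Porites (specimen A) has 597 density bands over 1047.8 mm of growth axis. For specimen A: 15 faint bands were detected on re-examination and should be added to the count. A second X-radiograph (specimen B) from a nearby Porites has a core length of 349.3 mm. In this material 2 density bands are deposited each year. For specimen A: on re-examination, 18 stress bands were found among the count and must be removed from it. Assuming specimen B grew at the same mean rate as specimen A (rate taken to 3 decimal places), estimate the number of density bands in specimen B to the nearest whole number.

198 density bands

Specimen A: true density band count = 597 − 18 + 15 = 594.
Specimen A: 594 density bands at 2 per year is 594 / 2 = 297 years.
A: Mean rate = 1047.8 mm / 297 years ≈ 3.528 mm per year.
B spans 349.3 / 3.528 = 99.01 years; at 2 density bands per year that is 99.01 × 2 ≈ 198 density bands.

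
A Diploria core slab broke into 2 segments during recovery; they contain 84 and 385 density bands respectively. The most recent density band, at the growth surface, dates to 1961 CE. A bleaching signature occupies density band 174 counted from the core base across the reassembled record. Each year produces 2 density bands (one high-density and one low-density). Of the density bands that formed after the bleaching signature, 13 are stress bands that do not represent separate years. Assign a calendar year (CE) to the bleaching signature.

Total density bands = 84 + 385 = 469.
469 − 174 = 295 density bands lie beyond the bleaching signature toward the growth surface.
Excluding 13 false density bands: 295 − 13 = 282.
With 2 density bands per year, 282 / 2 = 141 years.
Counting back 141 years from 1961 CE places the bleaching signature in 1961 − 141 = 1820 CE.

1820 CE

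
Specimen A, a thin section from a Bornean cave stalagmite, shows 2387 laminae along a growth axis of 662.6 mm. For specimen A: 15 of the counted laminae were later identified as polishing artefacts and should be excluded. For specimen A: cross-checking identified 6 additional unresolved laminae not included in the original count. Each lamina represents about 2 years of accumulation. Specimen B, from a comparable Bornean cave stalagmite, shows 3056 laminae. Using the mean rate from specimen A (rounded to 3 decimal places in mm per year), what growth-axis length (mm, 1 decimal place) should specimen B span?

Specimen A: true lamina count = 2387 − 15 + 6 = 2378.
Specimen A: at 2 years per lamina, 2378 × 2 = 4756 years.
A: Mean rate = 662.6 mm / 4756 years ≈ 0.139 mm per year.
Specimen B: at 2 years per lamina, 3056 × 2 = 6112 years. B's length ≈ 0.139 × 6112 = 849.6 mm.

849.6 mm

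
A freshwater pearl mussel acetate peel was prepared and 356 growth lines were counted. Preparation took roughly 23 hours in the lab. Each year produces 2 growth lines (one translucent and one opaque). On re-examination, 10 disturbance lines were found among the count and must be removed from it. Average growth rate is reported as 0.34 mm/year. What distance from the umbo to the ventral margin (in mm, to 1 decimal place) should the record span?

Adjusted count: 356 − 10 = 346 growth lines.
346 growth lines at 2 per year is 346 / 2 = 173 years.
173 years at 0.34 mm/year gives 0.34 × 173 = 58.8 mm.

58.8 mm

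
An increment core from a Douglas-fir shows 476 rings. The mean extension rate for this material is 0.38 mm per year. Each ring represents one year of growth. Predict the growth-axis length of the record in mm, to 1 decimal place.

476 years of growth are recorded.
Length ≈ 0.38 × 476 = 180.9 mm.

180.9 mm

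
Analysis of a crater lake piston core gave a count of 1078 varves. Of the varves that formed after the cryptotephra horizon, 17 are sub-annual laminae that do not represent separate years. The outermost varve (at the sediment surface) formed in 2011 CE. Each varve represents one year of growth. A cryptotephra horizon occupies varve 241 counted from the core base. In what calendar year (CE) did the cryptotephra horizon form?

1191 CE

The cryptotephra horizon sits at varve 241 from the core base, so 1078 − 241 = 837 varves formed after it.
837 − 17 false = 820 true varves after the cryptotephra horizon.
The varve at the sediment surface is 2011 CE, so the cryptotephra horizon dates to 2011 − 820 = 1191 CE.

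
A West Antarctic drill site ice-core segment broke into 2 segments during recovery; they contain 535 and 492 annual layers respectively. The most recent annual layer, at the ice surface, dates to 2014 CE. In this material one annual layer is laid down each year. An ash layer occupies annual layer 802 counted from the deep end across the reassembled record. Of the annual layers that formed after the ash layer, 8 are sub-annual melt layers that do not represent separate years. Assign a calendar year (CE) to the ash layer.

Total annual layers = 535 + 492 = 1027.
1027 − 802 = 225 annual layers lie beyond the ash layer toward the ice surface.
225 − 8 false = 217 true annual layers after the ash layer.
Counting back 217 years from 2014 CE places the ash layer in 2014 − 217 = 1797 CE.

1797 CE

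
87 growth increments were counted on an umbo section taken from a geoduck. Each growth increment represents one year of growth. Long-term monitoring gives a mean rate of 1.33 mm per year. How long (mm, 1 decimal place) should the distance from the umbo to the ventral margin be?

87 years of growth are recorded.
87 years at 1.33 mm/year gives 1.33 × 87 = 115.7 mm.

115.7 mm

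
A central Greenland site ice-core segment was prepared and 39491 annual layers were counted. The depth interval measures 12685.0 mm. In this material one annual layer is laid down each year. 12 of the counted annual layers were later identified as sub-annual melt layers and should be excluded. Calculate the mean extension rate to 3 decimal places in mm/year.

0.321 mm/year

Adjusted count: 39491 − 12 = 39479 annual layers.
12685.0 mm over 39479 years gives 12685.0 / 39479 ≈ 0.321 mm/year.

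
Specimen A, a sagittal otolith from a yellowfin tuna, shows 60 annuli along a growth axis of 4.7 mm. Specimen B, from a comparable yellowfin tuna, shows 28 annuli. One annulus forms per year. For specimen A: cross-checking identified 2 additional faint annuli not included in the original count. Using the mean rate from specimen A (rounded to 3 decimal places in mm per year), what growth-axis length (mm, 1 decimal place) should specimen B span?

Specimen A: correcting the raw count gives 60 + 2 = 62 true annuli.
A: 4.7 mm over 62 years gives 4.7 / 62 ≈ 0.076 mm/yr.
Length of B = 0.076 × 28 = 2.1 mm.

2.1 mm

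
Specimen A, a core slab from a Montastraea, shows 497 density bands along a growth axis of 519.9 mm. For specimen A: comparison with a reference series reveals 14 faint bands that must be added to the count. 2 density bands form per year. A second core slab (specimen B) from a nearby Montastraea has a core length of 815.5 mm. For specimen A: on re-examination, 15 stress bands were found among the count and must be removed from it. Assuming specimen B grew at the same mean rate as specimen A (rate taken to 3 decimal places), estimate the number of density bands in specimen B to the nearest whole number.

778 density bands

Specimen A: after corrections the count is 497 − 15 + 14 = 496 density bands.
Specimen A: 496 density bands at 2 per year is 496 / 2 = 248 years.
A: Extension rate ≈ 519.9 / 248 = 2.096 mm per year.
For B, 815.5 / 2.096 = 389.07 years; at 2 density bands per year that is 389.07 × 2 ≈ 778 density bands.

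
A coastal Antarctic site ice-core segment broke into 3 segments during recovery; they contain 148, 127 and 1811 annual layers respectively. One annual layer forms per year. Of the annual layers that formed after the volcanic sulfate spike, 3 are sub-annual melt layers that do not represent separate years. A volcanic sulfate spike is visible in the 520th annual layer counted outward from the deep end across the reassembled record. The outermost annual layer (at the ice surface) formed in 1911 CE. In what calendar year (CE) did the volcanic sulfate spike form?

348 CE

Total annual layers = 148 + 127 + 1811 = 2086.
The volcanic sulfate spike sits at annual layer 520 from the deep end, so 2086 − 520 = 1566 annual layers formed after it.
Removing the 3 false annual layers leaves 1566 − 3 = 1563 true annual layers beyond the volcanic sulfate spike.
The annual layer at the ice surface is 1911 CE, so the volcanic sulfate spike dates to 1911 − 1563 = 348 CE.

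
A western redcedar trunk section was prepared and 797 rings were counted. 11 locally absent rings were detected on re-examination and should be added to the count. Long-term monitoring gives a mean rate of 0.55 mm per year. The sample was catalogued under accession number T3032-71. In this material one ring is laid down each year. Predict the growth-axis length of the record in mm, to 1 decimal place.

True ring count = 797 + 11 = 808.
808 years at 0.55 mm/year gives 0.55 × 808 = 444.4 mm.

444.4 mm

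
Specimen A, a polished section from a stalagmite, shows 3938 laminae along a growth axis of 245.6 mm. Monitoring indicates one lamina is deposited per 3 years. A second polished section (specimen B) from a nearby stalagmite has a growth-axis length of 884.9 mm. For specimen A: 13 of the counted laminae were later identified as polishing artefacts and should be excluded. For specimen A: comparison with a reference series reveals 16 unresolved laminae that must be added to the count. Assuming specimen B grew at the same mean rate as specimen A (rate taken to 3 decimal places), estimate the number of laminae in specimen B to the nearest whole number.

14046 laminae

Specimen A: after corrections the count is 3938 − 13 + 16 = 3941 laminae.
Specimen A: multiplying by 3 years per lamina: 3941 × 3 = 11823 years.
A: Extension rate ≈ 245.6 / 11823 = 0.021 mm per year.
For B, 884.9 / 0.021 = 42138.10 years; at 3 years per lamina that is 42138.10 / 3 ≈ 14046 laminae.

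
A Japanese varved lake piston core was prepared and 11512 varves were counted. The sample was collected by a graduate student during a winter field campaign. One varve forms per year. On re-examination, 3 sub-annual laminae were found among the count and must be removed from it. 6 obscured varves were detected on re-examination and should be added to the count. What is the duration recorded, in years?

11515 years

Adjusted count: 11512 − 3 + 6 = 11515 varves.
With a one-to-one varve periodicity this is 11515 years.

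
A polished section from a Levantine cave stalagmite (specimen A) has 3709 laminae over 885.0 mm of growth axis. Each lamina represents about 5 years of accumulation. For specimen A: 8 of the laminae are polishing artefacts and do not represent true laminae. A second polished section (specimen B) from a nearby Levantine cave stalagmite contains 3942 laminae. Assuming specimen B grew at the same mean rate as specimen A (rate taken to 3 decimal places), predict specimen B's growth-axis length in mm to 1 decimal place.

946.1 mm

Specimen A: correcting the raw count gives 3709 − 8 = 3701 true laminae.
Specimen A: multiplying by 5 years per lamina: 3701 × 5 = 18505 years.
A: 885.0 mm over 18505 years gives 885.0 / 18505 ≈ 0.048 mm per year.
Specimen B: multiplying by 5 years per lamina: 3942 × 5 = 19710 years. For B, 0.048 mm/year × 19710 years = 946.1 mm.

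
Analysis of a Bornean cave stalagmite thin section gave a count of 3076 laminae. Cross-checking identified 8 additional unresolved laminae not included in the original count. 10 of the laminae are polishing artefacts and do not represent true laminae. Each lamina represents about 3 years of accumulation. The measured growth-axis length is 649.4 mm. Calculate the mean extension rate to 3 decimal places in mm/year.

0.070 mm/year

After corrections the count is 3076 − 10 + 8 = 3074 laminae.
At 3 years per lamina, 3074 × 3 = 9222 years.
Extension rate ≈ 649.4 / 9222 = 0.070 mm/year.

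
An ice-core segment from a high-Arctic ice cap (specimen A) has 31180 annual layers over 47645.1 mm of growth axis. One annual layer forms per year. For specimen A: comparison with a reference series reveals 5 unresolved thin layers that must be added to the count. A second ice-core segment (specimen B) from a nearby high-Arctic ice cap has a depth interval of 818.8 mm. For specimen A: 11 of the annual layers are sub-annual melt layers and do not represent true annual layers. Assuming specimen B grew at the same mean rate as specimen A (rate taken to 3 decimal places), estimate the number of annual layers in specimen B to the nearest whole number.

536 annual layers

Specimen A: correcting the raw count gives 31180 − 11 + 5 = 31174 true annual layers.
A: Extension rate ≈ 47645.1 / 31174 = 1.528 mm per year.
B spans 818.8 / 1.528 = 535.86 years ≈ 536 annual layers.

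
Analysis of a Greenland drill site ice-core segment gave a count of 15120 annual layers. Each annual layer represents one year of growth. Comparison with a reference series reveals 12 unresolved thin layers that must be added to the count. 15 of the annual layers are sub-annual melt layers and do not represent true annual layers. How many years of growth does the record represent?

15117 years

Correcting the raw count gives 15120 − 15 + 12 = 15117 true annual layers.
With a one-to-one annual layer periodicity this is 15117 years.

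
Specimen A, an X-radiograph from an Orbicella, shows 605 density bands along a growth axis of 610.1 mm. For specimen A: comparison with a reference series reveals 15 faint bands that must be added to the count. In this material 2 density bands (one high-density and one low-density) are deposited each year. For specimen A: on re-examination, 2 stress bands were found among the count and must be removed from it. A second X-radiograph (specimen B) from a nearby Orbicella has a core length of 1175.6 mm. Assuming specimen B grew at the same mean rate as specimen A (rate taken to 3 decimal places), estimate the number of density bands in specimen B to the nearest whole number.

Specimen A: true density band count = 605 − 2 + 15 = 618.
Specimen A: dividing by 2 density bands per year: 618 / 2 = 309 years.
A: Mean rate = 610.1 mm / 309 years ≈ 1.974 mm/yr.
B spans 1175.6 / 1.974 = 595.54 years; at 2 density bands per year that is 595.54 × 2 ≈ 1191 density bands.

1191 density bands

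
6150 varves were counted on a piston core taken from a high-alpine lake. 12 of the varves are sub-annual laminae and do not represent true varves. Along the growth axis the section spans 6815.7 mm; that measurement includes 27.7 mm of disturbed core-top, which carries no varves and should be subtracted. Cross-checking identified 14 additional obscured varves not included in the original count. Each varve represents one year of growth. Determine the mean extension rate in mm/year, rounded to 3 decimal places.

1.103 mm/year

Correcting the raw count gives 6150 − 12 + 14 = 6152 true varves.
Net length = 6815.7 − 27.7 = 6788.0 mm.
Extension rate ≈ 6788.0 / 6152 = 1.103 mm/year.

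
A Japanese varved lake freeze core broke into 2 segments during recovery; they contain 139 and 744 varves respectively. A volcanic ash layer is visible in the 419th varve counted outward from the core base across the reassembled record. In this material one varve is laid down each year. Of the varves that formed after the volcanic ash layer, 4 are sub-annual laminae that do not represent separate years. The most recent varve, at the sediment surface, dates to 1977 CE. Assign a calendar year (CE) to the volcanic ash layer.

1517 CE

Total varves = 139 + 744 = 883.
Between varve 419 and the sediment surface there are 883 − 419 = 464 varves.
Removing the 4 false varves leaves 464 − 4 = 460 true varves beyond the volcanic ash layer.
The varve at the sediment surface is 1977 CE, so the volcanic ash layer dates to 1977 − 460 = 1517 CE.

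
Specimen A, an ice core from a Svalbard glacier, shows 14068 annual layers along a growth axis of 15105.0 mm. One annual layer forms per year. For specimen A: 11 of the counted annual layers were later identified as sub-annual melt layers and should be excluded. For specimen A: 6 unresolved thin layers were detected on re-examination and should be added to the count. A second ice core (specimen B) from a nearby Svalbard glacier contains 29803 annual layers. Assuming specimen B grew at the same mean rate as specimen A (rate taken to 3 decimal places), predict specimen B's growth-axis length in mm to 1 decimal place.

32008.4 mm

Specimen A: correcting the raw count gives 14068 − 11 + 6 = 14063 true annual layers.
A: Extension rate ≈ 15105.0 / 14063 = 1.074 mm/year.
For B, 1.074 mm/year × 29803 years = 32008.4 mm.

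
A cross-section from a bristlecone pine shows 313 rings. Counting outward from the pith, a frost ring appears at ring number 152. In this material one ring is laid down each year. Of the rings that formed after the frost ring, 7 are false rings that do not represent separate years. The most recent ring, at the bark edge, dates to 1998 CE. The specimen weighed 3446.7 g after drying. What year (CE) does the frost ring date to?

1844 CE

The frost ring sits at ring 152 from the pith, so 313 − 152 = 161 rings formed after it.
Removing the 7 false rings leaves 161 − 7 = 154 true rings beyond the frost ring.
1998 − 154 = 1844 CE.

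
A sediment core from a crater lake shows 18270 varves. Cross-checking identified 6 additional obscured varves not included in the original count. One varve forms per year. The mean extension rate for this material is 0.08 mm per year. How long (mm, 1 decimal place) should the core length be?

Adjusted count: 18270 + 6 = 18276 varves.
Predicted length = 0.08 mm/year × 18276 years = 1462.1 mm.

1462.1 mm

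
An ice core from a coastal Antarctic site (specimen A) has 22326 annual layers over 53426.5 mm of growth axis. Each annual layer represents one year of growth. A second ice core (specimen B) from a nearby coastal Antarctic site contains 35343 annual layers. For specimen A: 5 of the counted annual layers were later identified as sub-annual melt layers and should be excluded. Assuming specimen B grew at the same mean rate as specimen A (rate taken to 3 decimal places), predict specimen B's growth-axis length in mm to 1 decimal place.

Specimen A: adjusted count: 22326 − 5 = 22321 annual layers.
A: 53426.5 mm over 22321 years gives 53426.5 / 22321 ≈ 2.394 mm/yr.
Length of B = 2.394 × 35343 = 84611.1 mm.

84611.1 mm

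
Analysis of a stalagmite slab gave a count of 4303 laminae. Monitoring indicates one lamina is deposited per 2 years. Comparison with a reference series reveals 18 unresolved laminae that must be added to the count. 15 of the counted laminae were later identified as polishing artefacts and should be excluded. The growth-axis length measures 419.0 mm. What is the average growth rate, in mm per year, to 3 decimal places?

0.049 mm per year

Adjusted count: 4303 − 15 + 18 = 4306 laminae.
Multiplying by 2 years per lamina: 4306 × 2 = 8612 years.
Mean rate = 419.0 mm / 8612 years ≈ 0.049 mm per year.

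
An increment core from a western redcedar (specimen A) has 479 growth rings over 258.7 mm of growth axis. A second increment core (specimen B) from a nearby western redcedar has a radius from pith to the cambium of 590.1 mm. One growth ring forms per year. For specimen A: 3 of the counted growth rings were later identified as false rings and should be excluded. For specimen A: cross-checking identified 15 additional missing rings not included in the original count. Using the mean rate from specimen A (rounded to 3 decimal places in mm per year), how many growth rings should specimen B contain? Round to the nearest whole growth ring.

Specimen A: after corrections the count is 479 − 3 + 15 = 491 growth rings.
A: Extension rate ≈ 258.7 / 491 = 0.527 mm per year.
B spans 590.1 / 0.527 = 1119.73 years ≈ 1120 growth rings.

1120 growth rings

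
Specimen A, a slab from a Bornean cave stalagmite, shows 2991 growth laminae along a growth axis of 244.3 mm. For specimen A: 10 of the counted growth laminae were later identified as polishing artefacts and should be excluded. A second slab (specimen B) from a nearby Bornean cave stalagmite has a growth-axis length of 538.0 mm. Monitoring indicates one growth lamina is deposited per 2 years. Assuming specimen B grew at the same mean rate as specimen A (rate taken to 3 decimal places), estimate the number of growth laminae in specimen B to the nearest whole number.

Specimen A: adjusted count: 2991 − 10 = 2981 growth laminae.
Specimen A: 2981 growth laminae at 2 years each span 2981 × 2 = 5962 years.
A: Mean rate = 244.3 mm / 5962 years ≈ 0.041 mm/year.
B spans 538.0 / 0.041 = 13121.95 years; at 2 years per growth lamina that is 13121.95 / 2 ≈ 6561 growth laminae.

6561 growth laminae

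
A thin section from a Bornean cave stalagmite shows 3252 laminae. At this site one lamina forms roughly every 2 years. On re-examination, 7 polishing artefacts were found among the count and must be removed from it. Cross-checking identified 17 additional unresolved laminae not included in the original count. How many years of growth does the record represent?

6524 years

After corrections the count is 3252 − 7 + 17 = 3262 laminae.
3262 laminae at 2 years each span 3262 × 2 = 6524 years.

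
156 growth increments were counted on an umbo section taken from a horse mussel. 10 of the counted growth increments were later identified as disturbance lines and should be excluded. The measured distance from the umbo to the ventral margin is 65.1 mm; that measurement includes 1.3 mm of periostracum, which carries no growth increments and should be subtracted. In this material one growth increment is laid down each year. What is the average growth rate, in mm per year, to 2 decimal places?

Adjusted count: 156 − 10 = 146 growth increments.
Removing the 1.3 mm offcut leaves 65.1 − 1.3 = 63.8 mm.
63.8 mm over 146 years gives 63.8 / 146 ≈ 0.44 mm per year.

0.44 mm per year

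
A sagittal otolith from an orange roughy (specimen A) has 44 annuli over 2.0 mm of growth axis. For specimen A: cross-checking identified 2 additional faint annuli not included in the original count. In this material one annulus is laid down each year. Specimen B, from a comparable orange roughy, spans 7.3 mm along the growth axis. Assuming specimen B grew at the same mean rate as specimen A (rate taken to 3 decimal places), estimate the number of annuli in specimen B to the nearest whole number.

Specimen A: adjusted count: 44 + 2 = 46 annuli.
A: Extension rate ≈ 2.0 / 46 = 0.043 mm/year.
For B, 7.3 / 0.043 = 169.77 years ≈ 170 annuli.

170 annuli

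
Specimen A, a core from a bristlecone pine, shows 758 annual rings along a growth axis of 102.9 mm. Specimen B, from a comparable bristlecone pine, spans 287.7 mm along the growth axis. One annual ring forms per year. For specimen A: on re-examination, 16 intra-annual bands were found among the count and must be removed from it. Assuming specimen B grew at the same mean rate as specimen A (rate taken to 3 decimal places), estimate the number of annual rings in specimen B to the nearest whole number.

2070 annual rings

Specimen A: true annual ring count = 758 − 16 = 742.
A: 102.9 mm over 742 years gives 102.9 / 742 ≈ 0.139 mm/yr.
Specimen B: 287.7 mm / 0.139 mm per year = 2069.78 years ≈ 2070 annual rings.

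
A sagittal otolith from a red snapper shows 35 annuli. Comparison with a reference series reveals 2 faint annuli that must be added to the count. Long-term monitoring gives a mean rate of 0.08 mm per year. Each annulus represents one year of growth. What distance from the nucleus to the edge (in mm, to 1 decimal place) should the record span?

After corrections the count is 35 + 2 = 37 annuli.
Predicted length = 0.08 mm/year × 37 years = 3.0 mm.

3.0 mm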